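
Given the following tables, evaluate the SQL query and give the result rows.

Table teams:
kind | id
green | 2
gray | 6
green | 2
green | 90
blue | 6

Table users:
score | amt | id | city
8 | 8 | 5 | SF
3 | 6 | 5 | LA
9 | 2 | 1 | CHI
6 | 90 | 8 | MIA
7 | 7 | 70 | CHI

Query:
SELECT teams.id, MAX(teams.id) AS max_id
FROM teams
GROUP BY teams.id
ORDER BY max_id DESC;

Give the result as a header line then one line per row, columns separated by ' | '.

After GROUP BY (3 rows):
teams.id | max_id
2 | 2
6 | 6
90 | 90
After ORDER BY (3 rows):
teams.id | max_id
90 | 90
6 | 6
2 | 2

== RESULT ==
teams.id | max_id
90 | 90
6 | 6
2 | 2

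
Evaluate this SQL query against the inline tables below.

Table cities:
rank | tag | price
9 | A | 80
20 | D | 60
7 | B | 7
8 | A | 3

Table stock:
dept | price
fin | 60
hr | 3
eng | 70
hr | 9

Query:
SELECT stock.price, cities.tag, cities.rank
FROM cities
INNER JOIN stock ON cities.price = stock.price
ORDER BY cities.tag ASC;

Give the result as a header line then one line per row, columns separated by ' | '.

== RESULT ==
stock.price | cities.tag | cities.rank
3 | A | 8
60 | D | 20

Derivation:
After JOIN stock (2 rows):
cities.rank | cities.tag | cities.price | stock.dept | stock.price
20 | D | 60 | fin | 60
8 | A | 3 | hr | 3
After SELECT (2 rows):
stock.price | cities.tag | cities.rank
60 | D | 20
3 | A | 8
After ORDER BY (2 rows):
stock.price | cities.tag | cities.rank
3 | A | 8
60 | D | 20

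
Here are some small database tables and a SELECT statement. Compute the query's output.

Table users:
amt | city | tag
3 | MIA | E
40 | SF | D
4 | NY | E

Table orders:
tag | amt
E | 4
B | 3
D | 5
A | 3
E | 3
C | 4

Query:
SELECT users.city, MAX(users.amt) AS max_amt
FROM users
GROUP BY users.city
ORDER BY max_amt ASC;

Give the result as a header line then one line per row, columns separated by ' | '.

== RESULT ==
users.city | max_amt
MIA | 3
NY | 4
SF | 40

Derivation:
After GROUP BY (3 rows):
users.city | max_amt
MIA | 3
SF | 40
NY | 4
After ORDER BY (3 rows):
users.city | max_amt
MIA | 3
NY | 4
SF | 40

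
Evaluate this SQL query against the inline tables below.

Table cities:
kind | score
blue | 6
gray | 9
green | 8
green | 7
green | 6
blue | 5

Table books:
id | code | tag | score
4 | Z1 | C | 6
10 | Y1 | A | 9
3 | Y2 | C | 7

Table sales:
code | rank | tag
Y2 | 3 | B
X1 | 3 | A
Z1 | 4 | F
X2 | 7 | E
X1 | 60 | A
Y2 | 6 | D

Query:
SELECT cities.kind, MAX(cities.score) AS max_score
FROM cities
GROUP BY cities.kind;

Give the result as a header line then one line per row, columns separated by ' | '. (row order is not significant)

== RESULT ==
cities.kind | max_score
blue | 6
gray | 9
green | 8

Derivation:
After GROUP BY (3 rows):
cities.kind | max_score
blue | 6
gray | 9
green | 8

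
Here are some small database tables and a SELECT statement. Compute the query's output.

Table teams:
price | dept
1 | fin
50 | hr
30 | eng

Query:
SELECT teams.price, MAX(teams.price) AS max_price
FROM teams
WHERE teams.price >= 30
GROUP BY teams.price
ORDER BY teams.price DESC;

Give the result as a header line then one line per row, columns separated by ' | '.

After WHERE (2 rows):
teams.price | teams.dept
50 | hr
30 | eng
After GROUP BY (2 rows):
teams.price | max_price
50 | 50
30 | 30
After ORDER BY (2 rows):
teams.price | max_price
50 | 50
30 | 30

== RESULT ==
teams.price | max_price
50 | 50
30 | 30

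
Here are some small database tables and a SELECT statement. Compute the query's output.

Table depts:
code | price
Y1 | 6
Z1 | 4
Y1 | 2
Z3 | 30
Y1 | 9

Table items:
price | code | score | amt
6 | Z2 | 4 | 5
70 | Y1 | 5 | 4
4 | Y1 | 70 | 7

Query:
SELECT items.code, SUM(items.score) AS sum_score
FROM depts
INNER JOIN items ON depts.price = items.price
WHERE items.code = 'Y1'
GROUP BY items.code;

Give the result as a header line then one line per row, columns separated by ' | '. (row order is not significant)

After JOIN items (2 rows):
depts.code | depts.price | items.price | items.code | items.score | items.amt
Y1 | 6 | 6 | Z2 | 4 | 5
Z1 | 4 | 4 | Y1 | 70 | 7
After WHERE (1 rows):
depts.code | depts.price | items.price | items.code | items.score | items.amt
Z1 | 4 | 4 | Y1 | 70 | 7
After GROUP BY (1 rows):
items.code | sum_score
Y1 | 70

== RESULT ==
items.code | sum_score
Y1 | 70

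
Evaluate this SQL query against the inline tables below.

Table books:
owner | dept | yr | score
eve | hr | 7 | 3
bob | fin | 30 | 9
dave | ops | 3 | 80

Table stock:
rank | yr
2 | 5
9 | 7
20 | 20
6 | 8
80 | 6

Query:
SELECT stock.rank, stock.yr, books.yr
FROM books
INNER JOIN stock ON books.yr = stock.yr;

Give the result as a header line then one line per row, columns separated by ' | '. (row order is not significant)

After JOIN stock (1 rows):
books.owner | books.dept | books.yr | books.score | stock.rank | stock.yr
eve | hr | 7 | 3 | 9 | 7
After SELECT (1 rows):
stock.rank | stock.yr | books.yr
9 | 7 | 7

== RESULT ==
stock.rank | stock.yr | books.yr
9 | 7 | 7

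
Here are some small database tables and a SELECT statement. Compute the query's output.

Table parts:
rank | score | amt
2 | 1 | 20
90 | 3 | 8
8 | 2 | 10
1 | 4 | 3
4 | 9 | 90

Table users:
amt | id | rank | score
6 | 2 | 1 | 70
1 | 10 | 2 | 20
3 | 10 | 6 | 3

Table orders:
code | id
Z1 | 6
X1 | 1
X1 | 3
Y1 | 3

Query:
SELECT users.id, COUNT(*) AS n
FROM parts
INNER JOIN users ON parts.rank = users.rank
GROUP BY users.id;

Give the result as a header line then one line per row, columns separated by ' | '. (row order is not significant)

After JOIN users (2 rows):
parts.rank | parts.score | parts.amt | users.amt | users.id | users.rank | users.score
2 | 1 | 20 | 1 | 10 | 2 | 20
1 | 4 | 3 | 6 | 2 | 1 | 70
After GROUP BY (2 rows):
users.id | n
10 | 1
2 | 1

== RESULT ==
users.id | n
10 | 1
2 | 1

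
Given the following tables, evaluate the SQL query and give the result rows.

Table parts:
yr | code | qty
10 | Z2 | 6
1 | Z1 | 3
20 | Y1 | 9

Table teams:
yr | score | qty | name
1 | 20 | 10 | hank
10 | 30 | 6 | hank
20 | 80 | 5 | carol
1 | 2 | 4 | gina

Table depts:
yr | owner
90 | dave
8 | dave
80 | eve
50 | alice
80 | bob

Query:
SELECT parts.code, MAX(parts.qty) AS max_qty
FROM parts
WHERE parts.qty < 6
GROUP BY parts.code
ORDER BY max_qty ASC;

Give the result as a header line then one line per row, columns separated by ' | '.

== RESULT ==
parts.code | max_qty
Z1 | 3

Derivation:
After WHERE (1 rows):
parts.yr | parts.code | parts.qty
1 | Z1 | 3
After GROUP BY (1 rows):
parts.code | max_qty
Z1 | 3
After ORDER BY (1 rows):
parts.code | max_qty
Z1 | 3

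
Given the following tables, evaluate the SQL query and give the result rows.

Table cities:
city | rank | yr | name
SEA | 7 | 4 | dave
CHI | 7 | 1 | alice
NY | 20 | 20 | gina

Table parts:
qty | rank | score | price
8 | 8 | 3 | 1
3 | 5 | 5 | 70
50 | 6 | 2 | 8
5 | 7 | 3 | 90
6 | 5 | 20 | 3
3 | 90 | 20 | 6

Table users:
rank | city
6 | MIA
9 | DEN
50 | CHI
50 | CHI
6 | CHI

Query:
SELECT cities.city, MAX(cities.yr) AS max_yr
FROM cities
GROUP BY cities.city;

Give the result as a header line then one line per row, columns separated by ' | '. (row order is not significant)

== RESULT ==
cities.city | max_yr
SEA | 4
CHI | 1
NY | 20

Derivation:
After GROUP BY (3 rows):
cities.city | max_yr
SEA | 4
CHI | 1
NY | 20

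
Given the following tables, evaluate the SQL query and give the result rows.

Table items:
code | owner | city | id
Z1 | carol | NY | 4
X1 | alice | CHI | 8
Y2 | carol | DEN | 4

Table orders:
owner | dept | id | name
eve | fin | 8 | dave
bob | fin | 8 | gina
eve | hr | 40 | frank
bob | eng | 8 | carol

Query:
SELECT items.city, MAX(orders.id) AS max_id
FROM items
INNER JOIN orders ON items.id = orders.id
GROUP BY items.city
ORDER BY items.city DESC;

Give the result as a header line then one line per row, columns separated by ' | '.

== RESULT ==
items.city | max_id
CHI | 8

Derivation:
After JOIN orders (3 rows):
items.code | items.owner | items.city | items.id | orders.owner | orders.dept | orders.id | orders.name
X1 | alice | CHI | 8 | eve | fin | 8 | dave
X1 | alice | CHI | 8 | bob | fin | 8 | gina
X1 | alice | CHI | 8 | bob | eng | 8 | carol
After GROUP BY (1 rows):
items.city | max_id
CHI | 8
After ORDER BY (1 rows):
items.city | max_id
CHI | 8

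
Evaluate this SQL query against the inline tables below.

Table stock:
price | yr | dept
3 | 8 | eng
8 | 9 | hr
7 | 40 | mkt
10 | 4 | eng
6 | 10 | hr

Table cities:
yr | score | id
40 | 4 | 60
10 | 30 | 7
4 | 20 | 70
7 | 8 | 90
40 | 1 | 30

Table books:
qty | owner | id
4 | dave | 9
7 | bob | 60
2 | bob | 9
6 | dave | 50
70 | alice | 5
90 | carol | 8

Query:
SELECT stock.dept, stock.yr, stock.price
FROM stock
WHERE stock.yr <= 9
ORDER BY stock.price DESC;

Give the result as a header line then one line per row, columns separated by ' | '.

== RESULT ==
stock.dept | stock.yr | stock.price
eng | 4 | 10
hr | 9 | 8
eng | 8 | 3

Derivation:
After WHERE (3 rows):
stock.price | stock.yr | stock.dept
3 | 8 | eng
8 | 9 | hr
10 | 4 | eng
After SELECT (3 rows):
stock.dept | stock.yr | stock.price
eng | 8 | 3
hr | 9 | 8
eng | 4 | 10
After ORDER BY (3 rows):
stock.dept | stock.yr | stock.price
eng | 4 | 10
hr | 9 | 8
eng | 8 | 3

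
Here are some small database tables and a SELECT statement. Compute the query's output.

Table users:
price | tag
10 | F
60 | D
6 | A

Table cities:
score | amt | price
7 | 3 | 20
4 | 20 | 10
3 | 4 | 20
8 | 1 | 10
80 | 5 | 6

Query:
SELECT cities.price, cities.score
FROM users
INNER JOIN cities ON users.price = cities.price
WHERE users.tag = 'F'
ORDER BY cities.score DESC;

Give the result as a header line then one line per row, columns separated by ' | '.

After JOIN cities (3 rows):
users.price | users.tag | cities.score | cities.amt | cities.price
10 | F | 4 | 20 | 10
10 | F | 8 | 1 | 10
6 | A | 80 | 5 | 6
After WHERE (2 rows):
users.price | users.tag | cities.score | cities.amt | cities.price
10 | F | 4 | 20 | 10
10 | F | 8 | 1 | 10
After SELECT (2 rows):
cities.price | cities.score
10 | 4
10 | 8
After ORDER BY (2 rows):
cities.price | cities.score
10 | 8
10 | 4

== RESULT ==
cities.price | cities.score
10 | 8
10 | 4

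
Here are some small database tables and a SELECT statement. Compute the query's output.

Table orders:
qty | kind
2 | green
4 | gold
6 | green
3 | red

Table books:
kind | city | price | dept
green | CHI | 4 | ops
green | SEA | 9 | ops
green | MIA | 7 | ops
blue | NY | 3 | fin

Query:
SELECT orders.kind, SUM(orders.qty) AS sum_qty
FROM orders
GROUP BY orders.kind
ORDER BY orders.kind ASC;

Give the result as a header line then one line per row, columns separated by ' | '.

After GROUP BY (3 rows):
orders.kind | sum_qty
green | 8
gold | 4
red | 3
After ORDER BY (3 rows):
orders.kind | sum_qty
gold | 4
green | 8
red | 3

== RESULT ==
orders.kind | sum_qty
gold | 4
green | 8
red | 3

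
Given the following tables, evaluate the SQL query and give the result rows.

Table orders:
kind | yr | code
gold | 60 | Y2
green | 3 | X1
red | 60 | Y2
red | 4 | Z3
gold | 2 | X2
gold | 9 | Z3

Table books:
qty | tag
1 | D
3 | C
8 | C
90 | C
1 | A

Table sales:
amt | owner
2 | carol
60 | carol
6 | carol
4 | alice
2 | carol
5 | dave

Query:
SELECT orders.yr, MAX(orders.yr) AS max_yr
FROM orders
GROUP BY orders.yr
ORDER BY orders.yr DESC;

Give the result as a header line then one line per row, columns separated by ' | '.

== RESULT ==
orders.yr | max_yr
60 | 60
9 | 9
4 | 4
3 | 3
2 | 2

Derivation:
After GROUP BY (5 rows):
orders.yr | max_yr
60 | 60
3 | 3
4 | 4
2 | 2
9 | 9
After ORDER BY (5 rows):
orders.yr | max_yr
60 | 60
9 | 9
4 | 4
3 | 3
2 | 2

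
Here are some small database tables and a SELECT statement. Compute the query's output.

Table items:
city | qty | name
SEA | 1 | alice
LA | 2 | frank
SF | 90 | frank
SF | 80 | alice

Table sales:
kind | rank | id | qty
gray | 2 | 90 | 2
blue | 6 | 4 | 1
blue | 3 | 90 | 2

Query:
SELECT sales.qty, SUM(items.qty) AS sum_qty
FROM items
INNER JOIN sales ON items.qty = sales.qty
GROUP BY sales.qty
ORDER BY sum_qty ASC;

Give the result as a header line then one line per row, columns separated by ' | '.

== RESULT ==
sales.qty | sum_qty
1 | 1
2 | 4

Derivation:
After JOIN sales (3 rows):
items.city | items.qty | items.name | sales.kind | sales.rank | sales.id | sales.qty
SEA | 1 | alice | blue | 6 | 4 | 1
LA | 2 | frank | gray | 2 | 90 | 2
LA | 2 | frank | blue | 3 | 90 | 2
After GROUP BY (2 rows):
sales.qty | sum_qty
1 | 1
2 | 4
After ORDER BY (2 rows):
sales.qty | sum_qty
1 | 1
2 | 4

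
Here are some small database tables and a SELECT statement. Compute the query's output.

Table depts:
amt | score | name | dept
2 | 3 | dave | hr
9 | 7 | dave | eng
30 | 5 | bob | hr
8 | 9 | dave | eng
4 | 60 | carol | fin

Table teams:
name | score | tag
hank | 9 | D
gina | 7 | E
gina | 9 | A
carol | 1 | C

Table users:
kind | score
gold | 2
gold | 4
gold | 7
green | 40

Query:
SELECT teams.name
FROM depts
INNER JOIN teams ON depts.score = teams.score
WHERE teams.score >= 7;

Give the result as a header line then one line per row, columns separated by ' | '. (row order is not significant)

After JOIN teams (3 rows):
depts.amt | depts.score | depts.name | depts.dept | teams.name | teams.score | teams.tag
9 | 7 | dave | eng | gina | 7 | E
8 | 9 | dave | eng | hank | 9 | D
8 | 9 | dave | eng | gina | 9 | A
After WHERE (3 rows):
depts.amt | depts.score | depts.name | depts.dept | teams.name | teams.score | teams.tag
9 | 7 | dave | eng | gina | 7 | E
8 | 9 | dave | eng | hank | 9 | D
8 | 9 | dave | eng | gina | 9 | A
After SELECT (3 rows):
teams.name
gina
hank
gina

== RESULT ==
teams.name
gina
hank
gina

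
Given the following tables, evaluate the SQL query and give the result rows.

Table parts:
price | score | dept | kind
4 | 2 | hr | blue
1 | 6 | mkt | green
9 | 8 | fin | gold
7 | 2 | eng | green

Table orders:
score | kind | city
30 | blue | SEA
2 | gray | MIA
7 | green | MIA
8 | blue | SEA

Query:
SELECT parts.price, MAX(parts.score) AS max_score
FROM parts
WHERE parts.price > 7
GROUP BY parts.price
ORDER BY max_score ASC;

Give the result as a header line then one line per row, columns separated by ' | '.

After WHERE (1 rows):
parts.price | parts.score | parts.dept | parts.kind
9 | 8 | fin | gold
After GROUP BY (1 rows):
parts.price | max_score
9 | 8
After ORDER BY (1 rows):
parts.price | max_score
9 | 8

== RESULT ==
parts.price | max_score
9 | 8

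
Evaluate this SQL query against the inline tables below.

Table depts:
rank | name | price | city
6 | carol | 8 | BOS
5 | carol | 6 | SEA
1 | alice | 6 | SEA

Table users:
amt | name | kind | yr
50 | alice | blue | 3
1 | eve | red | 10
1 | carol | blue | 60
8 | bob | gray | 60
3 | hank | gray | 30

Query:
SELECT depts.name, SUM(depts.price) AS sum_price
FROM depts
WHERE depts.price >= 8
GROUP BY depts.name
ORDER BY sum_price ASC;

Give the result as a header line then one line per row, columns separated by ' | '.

After WHERE (1 rows):
depts.rank | depts.name | depts.price | depts.city
6 | carol | 8 | BOS
After GROUP BY (1 rows):
depts.name | sum_price
carol | 8
After ORDER BY (1 rows):
depts.name | sum_price
carol | 8

== RESULT ==
depts.name | sum_price
carol | 8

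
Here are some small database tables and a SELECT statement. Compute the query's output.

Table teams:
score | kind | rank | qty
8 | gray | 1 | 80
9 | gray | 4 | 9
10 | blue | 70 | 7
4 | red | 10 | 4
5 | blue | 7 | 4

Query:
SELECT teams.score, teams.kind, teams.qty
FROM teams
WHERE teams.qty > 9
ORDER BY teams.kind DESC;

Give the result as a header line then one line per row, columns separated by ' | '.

After WHERE (1 rows):
teams.score | teams.kind | teams.rank | teams.qty
8 | gray | 1 | 80
After SELECT (1 rows):
teams.score | teams.kind | teams.qty
8 | gray | 80
After ORDER BY (1 rows):
teams.score | teams.kind | teams.qty
8 | gray | 80

== RESULT ==
teams.score | teams.kind | teams.qty
8 | gray | 80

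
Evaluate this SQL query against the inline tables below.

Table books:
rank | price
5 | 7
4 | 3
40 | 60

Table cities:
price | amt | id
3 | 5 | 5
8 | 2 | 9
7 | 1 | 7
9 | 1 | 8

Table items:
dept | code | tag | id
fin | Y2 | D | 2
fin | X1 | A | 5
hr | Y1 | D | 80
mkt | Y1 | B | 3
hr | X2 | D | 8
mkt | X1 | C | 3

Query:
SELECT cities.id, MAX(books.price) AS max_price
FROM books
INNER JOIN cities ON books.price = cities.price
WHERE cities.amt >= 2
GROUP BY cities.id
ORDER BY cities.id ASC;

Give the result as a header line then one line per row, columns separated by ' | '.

== RESULT ==
cities.id | max_price
5 | 3

Derivation:
After JOIN cities (2 rows):
books.rank | books.price | cities.price | cities.amt | cities.id
5 | 7 | 7 | 1 | 7
4 | 3 | 3 | 5 | 5
After WHERE (1 rows):
books.rank | books.price | cities.price | cities.amt | cities.id
4 | 3 | 3 | 5 | 5
After GROUP BY (1 rows):
cities.id | max_price
5 | 3
After ORDER BY (1 rows):
cities.id | max_price
5 | 3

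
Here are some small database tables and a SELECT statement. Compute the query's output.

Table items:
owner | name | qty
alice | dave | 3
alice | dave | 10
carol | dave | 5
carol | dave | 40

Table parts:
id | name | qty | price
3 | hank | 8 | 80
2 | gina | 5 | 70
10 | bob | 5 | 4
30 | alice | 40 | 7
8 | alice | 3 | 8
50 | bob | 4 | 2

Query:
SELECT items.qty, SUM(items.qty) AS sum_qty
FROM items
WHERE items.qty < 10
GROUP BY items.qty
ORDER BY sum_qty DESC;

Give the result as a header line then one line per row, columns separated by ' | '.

After WHERE (2 rows):
items.owner | items.name | items.qty
alice | dave | 3
carol | dave | 5
After GROUP BY (2 rows):
items.qty | sum_qty
3 | 3
5 | 5
After ORDER BY (2 rows):
items.qty | sum_qty
5 | 5
3 | 3

== RESULT ==
items.qty | sum_qty
5 | 5
3 | 3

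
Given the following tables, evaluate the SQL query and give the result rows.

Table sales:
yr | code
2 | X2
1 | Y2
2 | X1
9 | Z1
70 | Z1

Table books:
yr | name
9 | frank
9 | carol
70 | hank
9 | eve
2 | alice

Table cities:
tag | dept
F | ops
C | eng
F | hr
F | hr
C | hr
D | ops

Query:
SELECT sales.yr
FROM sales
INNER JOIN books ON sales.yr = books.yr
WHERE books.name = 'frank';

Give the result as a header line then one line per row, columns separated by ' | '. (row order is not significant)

== RESULT ==
sales.yr
9

Derivation:
After JOIN books (6 rows):
sales.yr | sales.code | books.yr | books.name
2 | X2 | 2 | alice
2 | X1 | 2 | alice
9 | Z1 | 9 | frank
9 | Z1 | 9 | carol
9 | Z1 | 9 | eve
70 | Z1 | 70 | hank
After WHERE (1 rows):
sales.yr | sales.code | books.yr | books.name
9 | Z1 | 9 | frank
After SELECT (1 rows):
sales.yr
9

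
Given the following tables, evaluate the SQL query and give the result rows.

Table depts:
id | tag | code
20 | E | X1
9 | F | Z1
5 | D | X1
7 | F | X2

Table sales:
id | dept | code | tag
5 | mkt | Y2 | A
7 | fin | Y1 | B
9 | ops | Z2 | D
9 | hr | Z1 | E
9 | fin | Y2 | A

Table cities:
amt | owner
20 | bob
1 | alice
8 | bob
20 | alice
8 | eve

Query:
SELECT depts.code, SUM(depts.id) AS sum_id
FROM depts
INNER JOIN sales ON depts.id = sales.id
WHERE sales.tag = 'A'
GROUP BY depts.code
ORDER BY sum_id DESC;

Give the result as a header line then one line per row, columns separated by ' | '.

== RESULT ==
depts.code | sum_id
Z1 | 9
X1 | 5

Derivation:
After JOIN sales (5 rows):
depts.id | depts.tag | depts.code | sales.id | sales.dept | sales.code | sales.tag
9 | F | Z1 | 9 | ops | Z2 | D
9 | F | Z1 | 9 | hr | Z1 | E
9 | F | Z1 | 9 | fin | Y2 | A
5 | D | X1 | 5 | mkt | Y2 | A
7 | F | X2 | 7 | fin | Y1 | B
After WHERE (2 rows):
depts.id | depts.tag | depts.code | sales.id | sales.dept | sales.code | sales.tag
9 | F | Z1 | 9 | fin | Y2 | A
5 | D | X1 | 5 | mkt | Y2 | A
After GROUP BY (2 rows):
depts.code | sum_id
Z1 | 9
X1 | 5
After ORDER BY (2 rows):
depts.code | sum_id
Z1 | 9
X1 | 5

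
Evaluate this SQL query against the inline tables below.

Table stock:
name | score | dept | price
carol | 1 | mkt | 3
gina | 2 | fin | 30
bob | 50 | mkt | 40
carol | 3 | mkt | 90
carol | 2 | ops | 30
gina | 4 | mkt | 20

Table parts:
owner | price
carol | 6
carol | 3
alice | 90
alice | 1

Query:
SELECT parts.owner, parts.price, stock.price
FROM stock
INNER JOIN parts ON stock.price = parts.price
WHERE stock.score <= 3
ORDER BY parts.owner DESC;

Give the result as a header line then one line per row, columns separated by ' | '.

== RESULT ==
parts.owner | parts.price | stock.price
carol | 3 | 3
alice | 90 | 90

Derivation:
After JOIN parts (2 rows):
stock.name | stock.score | stock.dept | stock.price | parts.owner | parts.price
carol | 1 | mkt | 3 | carol | 3
carol | 3 | mkt | 90 | alice | 90
After WHERE (2 rows):
stock.name | stock.score | stock.dept | stock.price | parts.owner | parts.price
carol | 1 | mkt | 3 | carol | 3
carol | 3 | mkt | 90 | alice | 90
After SELECT (2 rows):
parts.owner | parts.price | stock.price
carol | 3 | 3
alice | 90 | 90
After ORDER BY (2 rows):
parts.owner | parts.price | stock.price
carol | 3 | 3
alice | 90 | 90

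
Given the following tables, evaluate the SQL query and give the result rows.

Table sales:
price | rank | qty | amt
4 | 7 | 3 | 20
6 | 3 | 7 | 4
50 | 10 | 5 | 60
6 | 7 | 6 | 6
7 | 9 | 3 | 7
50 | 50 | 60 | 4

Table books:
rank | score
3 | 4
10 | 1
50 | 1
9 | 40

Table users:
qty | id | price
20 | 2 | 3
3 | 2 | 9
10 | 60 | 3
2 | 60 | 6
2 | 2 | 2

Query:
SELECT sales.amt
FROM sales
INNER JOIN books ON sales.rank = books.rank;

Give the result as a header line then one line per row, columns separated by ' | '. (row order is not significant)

After JOIN books (4 rows):
sales.price | sales.rank | sales.qty | sales.amt | books.rank | books.score
6 | 3 | 7 | 4 | 3 | 4
50 | 10 | 5 | 60 | 10 | 1
7 | 9 | 3 | 7 | 9 | 40
50 | 50 | 60 | 4 | 50 | 1
After SELECT (4 rows):
sales.amt
4
60
7
4

== RESULT ==
sales.amt
4
60
7
4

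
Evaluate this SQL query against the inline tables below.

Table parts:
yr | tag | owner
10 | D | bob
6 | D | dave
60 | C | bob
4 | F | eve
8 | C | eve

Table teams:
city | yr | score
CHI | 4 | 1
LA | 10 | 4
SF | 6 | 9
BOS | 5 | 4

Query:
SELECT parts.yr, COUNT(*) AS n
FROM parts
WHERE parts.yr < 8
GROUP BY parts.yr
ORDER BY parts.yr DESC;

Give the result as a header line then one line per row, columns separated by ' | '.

After WHERE (2 rows):
parts.yr | parts.tag | parts.owner
6 | D | dave
4 | F | eve
After GROUP BY (2 rows):
parts.yr | n
6 | 1
4 | 1
After ORDER BY (2 rows):
parts.yr | n
6 | 1
4 | 1

== RESULT ==
parts.yr | n
6 | 1
4 | 1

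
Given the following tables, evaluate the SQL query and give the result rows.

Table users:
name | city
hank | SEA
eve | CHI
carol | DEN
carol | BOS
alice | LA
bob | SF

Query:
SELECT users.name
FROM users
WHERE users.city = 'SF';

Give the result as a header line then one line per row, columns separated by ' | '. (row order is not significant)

== RESULT ==
users.name
bob

Derivation:
After WHERE (1 rows):
users.name | users.city
bob | SF
After SELECT (1 rows):
users.name
bob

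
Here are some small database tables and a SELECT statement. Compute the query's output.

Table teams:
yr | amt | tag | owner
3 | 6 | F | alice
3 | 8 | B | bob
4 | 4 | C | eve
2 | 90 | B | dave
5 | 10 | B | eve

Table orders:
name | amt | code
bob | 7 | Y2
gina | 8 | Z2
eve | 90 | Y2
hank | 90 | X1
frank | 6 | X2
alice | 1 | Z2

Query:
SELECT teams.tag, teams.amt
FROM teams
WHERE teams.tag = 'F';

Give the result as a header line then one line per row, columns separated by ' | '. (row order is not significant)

== RESULT ==
teams.tag | teams.amt
F | 6

Derivation:
After WHERE (1 rows):
teams.yr | teams.amt | teams.tag | teams.owner
3 | 6 | F | alice
After SELECT (1 rows):
teams.tag | teams.amt
F | 6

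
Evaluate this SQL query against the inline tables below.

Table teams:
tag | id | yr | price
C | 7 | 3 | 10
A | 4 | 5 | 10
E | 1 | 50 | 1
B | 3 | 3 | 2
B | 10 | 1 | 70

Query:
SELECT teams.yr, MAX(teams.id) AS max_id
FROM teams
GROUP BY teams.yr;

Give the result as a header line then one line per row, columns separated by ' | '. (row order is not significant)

After GROUP BY (4 rows):
teams.yr | max_id
3 | 7
5 | 4
50 | 1
1 | 10

== RESULT ==
teams.yr | max_id
3 | 7
5 | 4
50 | 1
1 | 10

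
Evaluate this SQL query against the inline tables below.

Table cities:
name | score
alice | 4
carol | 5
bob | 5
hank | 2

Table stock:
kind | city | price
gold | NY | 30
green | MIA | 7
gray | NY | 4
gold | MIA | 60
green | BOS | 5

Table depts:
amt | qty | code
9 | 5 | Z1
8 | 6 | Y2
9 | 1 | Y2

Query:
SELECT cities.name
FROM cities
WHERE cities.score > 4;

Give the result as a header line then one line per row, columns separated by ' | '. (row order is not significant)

== RESULT ==
cities.name
carol
bob

Derivation:
After WHERE (2 rows):
cities.name | cities.score
carol | 5
bob | 5
After SELECT (2 rows):
cities.name
carol
bob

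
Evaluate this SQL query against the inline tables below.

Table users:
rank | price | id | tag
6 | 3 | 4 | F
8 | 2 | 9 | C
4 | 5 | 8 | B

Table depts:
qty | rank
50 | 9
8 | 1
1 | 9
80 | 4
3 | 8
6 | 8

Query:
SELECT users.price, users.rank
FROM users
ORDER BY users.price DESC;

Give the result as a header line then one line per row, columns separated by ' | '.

After SELECT (3 rows):
users.price | users.rank
3 | 6
2 | 8
5 | 4
After ORDER BY (3 rows):
users.price | users.rank
5 | 4
3 | 6
2 | 8

== RESULT ==
users.price | users.rank
5 | 4
3 | 6
2 | 8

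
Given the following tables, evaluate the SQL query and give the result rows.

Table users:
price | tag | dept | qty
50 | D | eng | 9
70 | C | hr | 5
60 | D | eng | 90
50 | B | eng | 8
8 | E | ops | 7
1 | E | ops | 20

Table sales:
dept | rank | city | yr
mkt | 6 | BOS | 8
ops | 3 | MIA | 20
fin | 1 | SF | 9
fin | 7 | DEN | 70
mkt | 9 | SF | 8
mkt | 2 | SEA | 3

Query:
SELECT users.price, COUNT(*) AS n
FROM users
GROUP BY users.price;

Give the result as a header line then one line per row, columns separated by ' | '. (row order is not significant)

== RESULT ==
users.price | n
50 | 2
70 | 1
60 | 1
8 | 1
1 | 1

Derivation:
After GROUP BY (5 rows):
users.price | n
50 | 2
70 | 1
60 | 1
8 | 1
1 | 1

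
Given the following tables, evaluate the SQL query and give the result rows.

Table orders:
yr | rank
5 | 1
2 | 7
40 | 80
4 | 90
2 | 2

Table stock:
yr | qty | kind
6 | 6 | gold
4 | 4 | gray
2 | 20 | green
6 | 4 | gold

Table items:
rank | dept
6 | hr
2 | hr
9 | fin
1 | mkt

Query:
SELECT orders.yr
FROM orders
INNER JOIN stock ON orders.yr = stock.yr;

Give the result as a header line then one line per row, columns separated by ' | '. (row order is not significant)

== RESULT ==
orders.yr
2
4
2

Derivation:
After JOIN stock (3 rows):
orders.yr | orders.rank | stock.yr | stock.qty | stock.kind
2 | 7 | 2 | 20 | green
4 | 90 | 4 | 4 | gray
2 | 2 | 2 | 20 | green
After SELECT (3 rows):
orders.yr
2
4
2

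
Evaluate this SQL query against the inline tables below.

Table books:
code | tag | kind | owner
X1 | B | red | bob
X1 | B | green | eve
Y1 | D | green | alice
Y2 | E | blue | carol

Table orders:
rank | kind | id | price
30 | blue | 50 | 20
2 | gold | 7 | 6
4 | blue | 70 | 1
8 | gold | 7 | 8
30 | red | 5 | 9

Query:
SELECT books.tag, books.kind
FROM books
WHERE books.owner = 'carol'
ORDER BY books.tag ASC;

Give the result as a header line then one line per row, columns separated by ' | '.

After WHERE (1 rows):
books.code | books.tag | books.kind | books.owner
Y2 | E | blue | carol
After SELECT (1 rows):
books.tag | books.kind
E | blue
After ORDER BY (1 rows):
books.tag | books.kind
E | blue

== RESULT ==
books.tag | books.kind
E | blue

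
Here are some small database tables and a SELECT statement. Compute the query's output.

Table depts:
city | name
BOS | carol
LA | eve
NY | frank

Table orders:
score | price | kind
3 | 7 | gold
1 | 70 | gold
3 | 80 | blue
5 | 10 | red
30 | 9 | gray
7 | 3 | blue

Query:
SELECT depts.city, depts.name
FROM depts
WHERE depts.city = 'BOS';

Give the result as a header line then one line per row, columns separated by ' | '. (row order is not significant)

After WHERE (1 rows):
depts.city | depts.name
BOS | carol
After SELECT (1 rows):
depts.city | depts.name
BOS | carol

== RESULT ==
depts.city | depts.name
BOS | carol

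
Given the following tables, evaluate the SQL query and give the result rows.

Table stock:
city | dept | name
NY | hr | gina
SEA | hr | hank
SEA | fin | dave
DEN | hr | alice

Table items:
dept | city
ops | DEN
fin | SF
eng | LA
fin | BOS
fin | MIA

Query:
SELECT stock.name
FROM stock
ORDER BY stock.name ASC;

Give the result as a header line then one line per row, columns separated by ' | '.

== RESULT ==
stock.name
alice
dave
gina
hank

Derivation:
After SELECT (4 rows):
stock.name
gina
hank
dave
alice
After ORDER BY (4 rows):
stock.name
alice
dave
gina
hank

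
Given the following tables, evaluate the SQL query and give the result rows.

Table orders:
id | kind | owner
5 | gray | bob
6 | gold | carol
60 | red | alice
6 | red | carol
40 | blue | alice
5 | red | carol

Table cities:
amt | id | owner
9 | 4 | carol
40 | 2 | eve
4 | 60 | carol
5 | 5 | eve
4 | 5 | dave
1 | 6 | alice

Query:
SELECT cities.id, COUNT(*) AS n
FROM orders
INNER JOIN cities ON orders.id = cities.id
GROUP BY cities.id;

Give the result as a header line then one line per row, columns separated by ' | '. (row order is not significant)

== RESULT ==
cities.id | n
5 | 4
6 | 2
60 | 1

Derivation:
After JOIN cities (7 rows):
orders.id | orders.kind | orders.owner | cities.amt | cities.id | cities.owner
5 | gray | bob | 5 | 5 | eve
5 | gray | bob | 4 | 5 | dave
6 | gold | carol | 1 | 6 | alice
60 | red | alice | 4 | 60 | carol
6 | red | carol | 1 | 6 | alice
5 | red | carol | 5 | 5 | eve
5 | red | carol | 4 | 5 | dave
After GROUP BY (3 rows):
cities.id | n
5 | 4
6 | 2
60 | 1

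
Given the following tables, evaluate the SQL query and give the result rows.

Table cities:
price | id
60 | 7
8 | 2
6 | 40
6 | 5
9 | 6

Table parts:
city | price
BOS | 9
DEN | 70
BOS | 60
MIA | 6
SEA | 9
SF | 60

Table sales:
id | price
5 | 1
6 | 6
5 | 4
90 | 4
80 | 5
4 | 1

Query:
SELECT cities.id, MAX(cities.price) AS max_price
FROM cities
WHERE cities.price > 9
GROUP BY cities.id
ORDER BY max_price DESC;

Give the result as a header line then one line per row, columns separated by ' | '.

After WHERE (1 rows):
cities.price | cities.id
60 | 7
After GROUP BY (1 rows):
cities.id | max_price
7 | 60
After ORDER BY (1 rows):
cities.id | max_price
7 | 60

== RESULT ==
cities.id | max_price
7 | 60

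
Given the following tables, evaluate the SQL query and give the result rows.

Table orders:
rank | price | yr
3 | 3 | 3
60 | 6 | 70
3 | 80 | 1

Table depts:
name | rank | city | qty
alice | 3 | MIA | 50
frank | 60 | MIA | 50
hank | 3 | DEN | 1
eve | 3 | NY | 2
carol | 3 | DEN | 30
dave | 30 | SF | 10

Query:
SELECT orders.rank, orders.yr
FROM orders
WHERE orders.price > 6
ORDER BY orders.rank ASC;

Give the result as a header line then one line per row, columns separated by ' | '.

== RESULT ==
orders.rank | orders.yr
3 | 1

Derivation:
After WHERE (1 rows):
orders.rank | orders.price | orders.yr
3 | 80 | 1
After SELECT (1 rows):
orders.rank | orders.yr
3 | 1
After ORDER BY (1 rows):
orders.rank | orders.yr
3 | 1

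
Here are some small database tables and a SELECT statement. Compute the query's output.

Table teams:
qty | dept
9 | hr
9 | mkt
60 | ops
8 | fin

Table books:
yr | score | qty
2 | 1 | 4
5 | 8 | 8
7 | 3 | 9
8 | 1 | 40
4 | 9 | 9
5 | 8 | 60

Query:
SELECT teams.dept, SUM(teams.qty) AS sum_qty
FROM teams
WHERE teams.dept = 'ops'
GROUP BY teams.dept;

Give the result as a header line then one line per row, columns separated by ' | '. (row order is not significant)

== RESULT ==
teams.dept | sum_qty
ops | 60

Derivation:
After WHERE (1 rows):
teams.qty | teams.dept
60 | ops
After GROUP BY (1 rows):
teams.dept | sum_qty
ops | 60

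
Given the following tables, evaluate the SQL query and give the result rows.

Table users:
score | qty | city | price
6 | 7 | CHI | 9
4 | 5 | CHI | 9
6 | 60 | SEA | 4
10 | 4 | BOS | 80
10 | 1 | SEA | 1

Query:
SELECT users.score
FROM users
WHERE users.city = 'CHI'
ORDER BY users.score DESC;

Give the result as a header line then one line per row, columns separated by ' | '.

After WHERE (2 rows):
users.score | users.qty | users.city | users.price
6 | 7 | CHI | 9
4 | 5 | CHI | 9
After SELECT (2 rows):
users.score
6
4
After ORDER BY (2 rows):
users.score
6
4

== RESULT ==
users.score
6
4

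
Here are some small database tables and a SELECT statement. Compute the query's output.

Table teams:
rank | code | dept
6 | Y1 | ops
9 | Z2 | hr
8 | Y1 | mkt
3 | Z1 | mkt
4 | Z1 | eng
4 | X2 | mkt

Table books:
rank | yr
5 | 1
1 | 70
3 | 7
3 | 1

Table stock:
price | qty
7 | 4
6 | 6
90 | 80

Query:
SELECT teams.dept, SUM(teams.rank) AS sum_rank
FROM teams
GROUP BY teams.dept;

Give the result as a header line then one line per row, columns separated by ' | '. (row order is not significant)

== RESULT ==
teams.dept | sum_rank
ops | 6
hr | 9
mkt | 15
eng | 4

Derivation:
After GROUP BY (4 rows):
teams.dept | sum_rank
ops | 6
hr | 9
mkt | 15
eng | 4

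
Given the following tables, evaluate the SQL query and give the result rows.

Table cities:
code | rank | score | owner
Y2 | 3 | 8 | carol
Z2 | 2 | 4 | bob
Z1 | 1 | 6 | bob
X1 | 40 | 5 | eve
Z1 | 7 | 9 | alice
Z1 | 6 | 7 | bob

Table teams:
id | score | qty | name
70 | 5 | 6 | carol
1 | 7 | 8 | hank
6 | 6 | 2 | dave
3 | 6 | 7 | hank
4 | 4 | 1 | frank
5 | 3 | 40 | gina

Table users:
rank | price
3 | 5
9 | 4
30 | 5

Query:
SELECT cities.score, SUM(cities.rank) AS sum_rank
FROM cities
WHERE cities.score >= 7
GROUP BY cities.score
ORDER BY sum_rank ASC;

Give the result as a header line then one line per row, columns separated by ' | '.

After WHERE (3 rows):
cities.code | cities.rank | cities.score | cities.owner
Y2 | 3 | 8 | carol
Z1 | 7 | 9 | alice
Z1 | 6 | 7 | bob
After GROUP BY (3 rows):
cities.score | sum_rank
8 | 3
9 | 7
7 | 6
After ORDER BY (3 rows):
cities.score | sum_rank
8 | 3
7 | 6
9 | 7

== RESULT ==
cities.score | sum_rank
8 | 3
7 | 6
9 | 7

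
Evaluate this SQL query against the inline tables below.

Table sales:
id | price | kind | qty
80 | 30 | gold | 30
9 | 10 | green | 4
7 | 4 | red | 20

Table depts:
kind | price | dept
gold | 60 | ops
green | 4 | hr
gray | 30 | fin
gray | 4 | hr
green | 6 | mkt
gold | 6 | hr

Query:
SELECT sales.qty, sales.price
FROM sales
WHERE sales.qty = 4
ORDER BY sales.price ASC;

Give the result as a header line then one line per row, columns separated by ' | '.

After WHERE (1 rows):
sales.id | sales.price | sales.kind | sales.qty
9 | 10 | green | 4
After SELECT (1 rows):
sales.qty | sales.price
4 | 10
After ORDER BY (1 rows):
sales.qty | sales.price
4 | 10

== RESULT ==
sales.qty | sales.price
4 | 10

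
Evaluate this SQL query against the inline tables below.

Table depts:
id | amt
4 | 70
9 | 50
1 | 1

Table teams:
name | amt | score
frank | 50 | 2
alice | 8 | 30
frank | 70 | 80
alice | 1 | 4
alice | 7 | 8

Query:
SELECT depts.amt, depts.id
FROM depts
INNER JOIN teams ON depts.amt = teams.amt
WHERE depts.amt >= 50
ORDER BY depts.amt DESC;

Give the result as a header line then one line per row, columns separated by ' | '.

After JOIN teams (3 rows):
depts.id | depts.amt | teams.name | teams.amt | teams.score
4 | 70 | frank | 70 | 80
9 | 50 | frank | 50 | 2
1 | 1 | alice | 1 | 4
After WHERE (2 rows):
depts.id | depts.amt | teams.name | teams.amt | teams.score
4 | 70 | frank | 70 | 80
9 | 50 | frank | 50 | 2
After SELECT (2 rows):
depts.amt | depts.id
70 | 4
50 | 9
After ORDER BY (2 rows):
depts.amt | depts.id
70 | 4
50 | 9

== RESULT ==
depts.amt | depts.id
70 | 4
50 | 9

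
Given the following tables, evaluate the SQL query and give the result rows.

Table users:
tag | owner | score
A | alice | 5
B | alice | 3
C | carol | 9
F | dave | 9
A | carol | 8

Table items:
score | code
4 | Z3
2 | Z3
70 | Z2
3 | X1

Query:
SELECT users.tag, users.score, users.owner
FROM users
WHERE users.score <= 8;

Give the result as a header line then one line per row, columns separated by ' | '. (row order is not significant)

== RESULT ==
users.tag | users.score | users.owner
A | 5 | alice
B | 3 | alice
A | 8 | carol

Derivation:
After WHERE (3 rows):
users.tag | users.owner | users.score
A | alice | 5
B | alice | 3
A | carol | 8
After SELECT (3 rows):
users.tag | users.score | users.owner
A | 5 | alice
B | 3 | alice
A | 8 | carol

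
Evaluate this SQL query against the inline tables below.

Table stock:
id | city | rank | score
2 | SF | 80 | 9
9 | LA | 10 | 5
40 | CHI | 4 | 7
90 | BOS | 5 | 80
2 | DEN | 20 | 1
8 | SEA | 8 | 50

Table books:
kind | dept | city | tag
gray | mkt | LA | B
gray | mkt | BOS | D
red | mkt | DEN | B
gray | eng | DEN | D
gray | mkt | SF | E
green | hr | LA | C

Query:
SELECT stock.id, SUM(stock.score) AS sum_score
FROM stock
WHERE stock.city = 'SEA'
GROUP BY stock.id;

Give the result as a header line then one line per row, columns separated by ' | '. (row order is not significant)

After WHERE (1 rows):
stock.id | stock.city | stock.rank | stock.score
8 | SEA | 8 | 50
After GROUP BY (1 rows):
stock.id | sum_score
8 | 50

== RESULT ==
stock.id | sum_score
8 | 50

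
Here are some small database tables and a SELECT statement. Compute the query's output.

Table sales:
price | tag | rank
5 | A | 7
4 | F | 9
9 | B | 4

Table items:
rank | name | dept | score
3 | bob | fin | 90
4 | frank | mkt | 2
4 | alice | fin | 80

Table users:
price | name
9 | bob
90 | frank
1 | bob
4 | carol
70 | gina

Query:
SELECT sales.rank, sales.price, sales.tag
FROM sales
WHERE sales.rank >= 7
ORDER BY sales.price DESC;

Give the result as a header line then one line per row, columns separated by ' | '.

== RESULT ==
sales.rank | sales.price | sales.tag
7 | 5 | A
9 | 4 | F

Derivation:
After WHERE (2 rows):
sales.price | sales.tag | sales.rank
5 | A | 7
4 | F | 9
After SELECT (2 rows):
sales.rank | sales.price | sales.tag
7 | 5 | A
9 | 4 | F
After ORDER BY (2 rows):
sales.rank | sales.price | sales.tag
7 | 5 | A
9 | 4 | F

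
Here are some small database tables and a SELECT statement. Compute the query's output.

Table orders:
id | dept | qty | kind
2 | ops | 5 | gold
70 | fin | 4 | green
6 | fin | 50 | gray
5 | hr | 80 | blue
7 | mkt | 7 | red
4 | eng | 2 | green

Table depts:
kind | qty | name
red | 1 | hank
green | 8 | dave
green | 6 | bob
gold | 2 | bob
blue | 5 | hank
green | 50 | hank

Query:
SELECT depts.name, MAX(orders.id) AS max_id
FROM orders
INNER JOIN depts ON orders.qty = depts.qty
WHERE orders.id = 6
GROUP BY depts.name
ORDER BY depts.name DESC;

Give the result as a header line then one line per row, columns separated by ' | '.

== RESULT ==
depts.name | max_id
hank | 6

Derivation:
After JOIN depts (3 rows):
orders.id | orders.dept | orders.qty | orders.kind | depts.kind | depts.qty | depts.name
2 | ops | 5 | gold | blue | 5 | hank
6 | fin | 50 | gray | green | 50 | hank
4 | eng | 2 | green | gold | 2 | bob
After WHERE (1 rows):
orders.id | orders.dept | orders.qty | orders.kind | depts.kind | depts.qty | depts.name
6 | fin | 50 | gray | green | 50 | hank
After GROUP BY (1 rows):
depts.name | max_id
hank | 6
After ORDER BY (1 rows):
depts.name | max_id
hank | 6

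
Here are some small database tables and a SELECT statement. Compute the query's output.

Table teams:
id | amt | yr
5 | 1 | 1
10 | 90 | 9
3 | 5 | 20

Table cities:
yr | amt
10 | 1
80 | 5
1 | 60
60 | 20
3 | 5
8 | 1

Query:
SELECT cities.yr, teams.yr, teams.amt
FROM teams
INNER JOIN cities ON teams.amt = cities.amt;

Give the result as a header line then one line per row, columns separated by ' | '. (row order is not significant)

== RESULT ==
cities.yr | teams.yr | teams.amt
10 | 1 | 1
8 | 1 | 1
80 | 20 | 5
3 | 20 | 5

Derivation:
After JOIN cities (4 rows):
teams.id | teams.amt | teams.yr | cities.yr | cities.amt
5 | 1 | 1 | 10 | 1
5 | 1 | 1 | 8 | 1
3 | 5 | 20 | 80 | 5
3 | 5 | 20 | 3 | 5
After SELECT (4 rows):
cities.yr | teams.yr | teams.amt
10 | 1 | 1
8 | 1 | 1
80 | 20 | 5
3 | 20 | 5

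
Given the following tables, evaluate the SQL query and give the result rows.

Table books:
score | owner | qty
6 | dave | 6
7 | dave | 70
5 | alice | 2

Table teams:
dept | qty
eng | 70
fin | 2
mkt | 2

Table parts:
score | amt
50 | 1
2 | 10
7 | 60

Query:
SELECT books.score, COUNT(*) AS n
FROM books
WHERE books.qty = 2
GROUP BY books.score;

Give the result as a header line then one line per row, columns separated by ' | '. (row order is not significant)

After WHERE (1 rows):
books.score | books.owner | books.qty
5 | alice | 2
After GROUP BY (1 rows):
books.score | n
5 | 1

== RESULT ==
books.score | n
5 | 1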